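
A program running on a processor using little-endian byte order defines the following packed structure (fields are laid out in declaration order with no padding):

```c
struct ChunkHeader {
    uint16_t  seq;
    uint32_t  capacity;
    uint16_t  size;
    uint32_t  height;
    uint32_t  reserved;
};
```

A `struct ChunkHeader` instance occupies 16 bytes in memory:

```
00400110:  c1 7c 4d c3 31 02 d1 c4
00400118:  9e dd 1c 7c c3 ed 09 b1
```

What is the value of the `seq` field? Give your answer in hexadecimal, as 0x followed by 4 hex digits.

0x7CC1

`seq` is the first field, at byte offset 0, occupying 2 bytes.
Bytes at offsets 0..1: C1 7C.
In little-endian order the low byte comes first in memory.
Reassemble most-significant byte first: 7C C1 → 0x7CC1.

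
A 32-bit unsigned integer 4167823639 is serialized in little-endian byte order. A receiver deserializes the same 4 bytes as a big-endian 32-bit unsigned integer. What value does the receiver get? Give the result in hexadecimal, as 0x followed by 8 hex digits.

0x17F16BF8

4167823639 in 32-bit hexadecimal is 0xF86BF117.
Stored little-endian, the bytes at ascending addresses are 17 F1 6B F8.
Read back as big-endian, the last byte is least significant, giving 0x17F16BF8.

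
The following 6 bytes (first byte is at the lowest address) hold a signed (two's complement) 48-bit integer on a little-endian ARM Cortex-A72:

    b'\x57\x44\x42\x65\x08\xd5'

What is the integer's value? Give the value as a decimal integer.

Little-endian stores the least-significant byte at the lowest address.
Reassemble most-significant byte first: D5 08 65 42 44 57 → 0xD50865424457.
Top bit is set, so as a signed 48-bit value this is 0xD50865424457 − 2^48 = -47242941414313.

-47242941414313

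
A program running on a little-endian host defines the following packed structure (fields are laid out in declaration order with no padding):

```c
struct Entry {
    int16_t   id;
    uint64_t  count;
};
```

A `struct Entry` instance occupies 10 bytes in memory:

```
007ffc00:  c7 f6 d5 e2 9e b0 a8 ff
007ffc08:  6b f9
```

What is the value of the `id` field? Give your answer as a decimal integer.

-2361

`id` is the first field, at byte offset 0, occupying 2 bytes.
Bytes at offsets 0..1: C7 F6.
Little-endian stores the least-significant byte at the lowest address.
Reassemble most-significant byte first: F6 C7 → 0xF6C7.
Top bit is set, so as a signed 16-bit value this is 0xF6C7 − 2^16 = -2361.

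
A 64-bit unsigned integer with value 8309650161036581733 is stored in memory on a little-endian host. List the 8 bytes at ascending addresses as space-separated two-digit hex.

8309650161036581733 in hexadecimal, padded to 64 bits, is 0x7351CECB885A5B65.
Split into bytes (most-significant first): 73 51 CE CB 88 5A 5B 65.
Little-endian: lowest address holds the least-significant byte.
So at ascending addresses the bytes are 65 5B 5A 88 CB CE 51 73.

65 5B 5A 88 CB CE 51 73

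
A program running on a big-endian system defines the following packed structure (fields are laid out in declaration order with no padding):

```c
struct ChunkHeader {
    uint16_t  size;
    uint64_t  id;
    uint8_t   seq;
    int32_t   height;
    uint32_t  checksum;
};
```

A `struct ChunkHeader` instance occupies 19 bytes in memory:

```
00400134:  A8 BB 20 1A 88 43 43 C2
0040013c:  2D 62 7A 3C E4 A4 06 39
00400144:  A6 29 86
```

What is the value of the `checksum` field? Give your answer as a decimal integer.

`checksum` follows `size` (2 B), `id` (8 B), `seq` (1 B), `height` (4 B), so it starts at offset 2 + 8 + 1 + 4 = 15 and occupies 4 bytes.
Bytes at offsets 15..18: 39 A6 29 86.
In big-endian order the high byte comes first in memory.
The bytes are already most-significant first: 0x39A62986.
0x39A62986 = 967190918.

967190918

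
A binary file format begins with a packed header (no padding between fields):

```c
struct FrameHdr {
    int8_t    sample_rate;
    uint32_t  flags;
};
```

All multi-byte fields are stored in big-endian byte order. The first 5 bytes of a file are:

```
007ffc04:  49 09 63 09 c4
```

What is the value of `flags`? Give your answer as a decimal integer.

`flags` follows `sample_rate` (1 byte), so it starts at byte offset 1 and occupies 4 bytes.
Bytes at offsets 1..4: 09 63 09 C4.
Big-endian: lowest address holds the most-significant byte.
The bytes are already most-significant first: 0x096309C4.
0x096309C4 = 157485508.

157485508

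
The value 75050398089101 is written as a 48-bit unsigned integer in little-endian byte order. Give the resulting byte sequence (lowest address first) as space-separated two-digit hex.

8D 7F 51 08 42 44

75050398089101 in hexadecimal, padded to 48 bits, is 0x444208517F8D.
Split into bytes (most-significant first): 44 42 08 51 7F 8D.
Little-endian stores the least-significant byte at the lowest address.
So at ascending addresses the bytes are 8D 7F 51 08 42 44.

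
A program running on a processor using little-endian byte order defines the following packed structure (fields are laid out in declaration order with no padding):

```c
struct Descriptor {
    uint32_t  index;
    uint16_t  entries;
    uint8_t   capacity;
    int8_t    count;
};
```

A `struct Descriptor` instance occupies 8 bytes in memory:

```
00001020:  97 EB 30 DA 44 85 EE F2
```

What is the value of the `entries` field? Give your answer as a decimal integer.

`entries` follows `index` (4 bytes), so it starts at byte offset 4 and occupies 2 bytes.
Bytes at offsets 4..5: 44 85.
In little-endian order the low byte comes first in memory.
Reassemble most-significant byte first: 85 44 → 0x8544.
0x8544 = 34116.

34116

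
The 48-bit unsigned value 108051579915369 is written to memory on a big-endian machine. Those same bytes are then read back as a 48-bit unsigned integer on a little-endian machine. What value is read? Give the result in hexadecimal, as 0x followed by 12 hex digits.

0x69CC09B84562

108051579915369 in 48-bit hexadecimal is 0x6245B809CC69.
Stored big-endian, the bytes at ascending addresses are 62 45 B8 09 CC 69.
Read back as little-endian, the first byte is least significant, giving 0x69CC09B84562.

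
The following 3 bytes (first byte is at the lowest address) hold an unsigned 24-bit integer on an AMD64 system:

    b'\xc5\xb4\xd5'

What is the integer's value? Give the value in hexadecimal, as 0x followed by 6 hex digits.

Little-endian stores the least-significant byte at the lowest address.
Reassemble most-significant byte first: D5 B4 C5 → 0xD5B4C5.

0xD5B4C5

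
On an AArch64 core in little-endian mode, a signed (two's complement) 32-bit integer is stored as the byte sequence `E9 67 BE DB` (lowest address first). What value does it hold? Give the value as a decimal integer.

-608278551

Little-endian: lowest address holds the least-significant byte.
Reassemble most-significant byte first: DB BE 67 E9 → 0xDBBE67E9.
Top bit is set, so as a signed 32-bit value this is 0xDBBE67E9 − 2^32 = -608278551.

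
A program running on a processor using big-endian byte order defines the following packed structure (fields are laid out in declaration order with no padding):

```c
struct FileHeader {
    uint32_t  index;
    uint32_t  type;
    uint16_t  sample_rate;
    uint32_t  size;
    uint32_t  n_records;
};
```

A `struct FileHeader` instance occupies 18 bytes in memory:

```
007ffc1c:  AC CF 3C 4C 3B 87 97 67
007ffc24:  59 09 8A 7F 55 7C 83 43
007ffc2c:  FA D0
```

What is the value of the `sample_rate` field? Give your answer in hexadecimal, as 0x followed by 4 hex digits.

`sample_rate` follows `index` (4 B), `type` (4 B), so it starts at offset 4 + 4 = 8 and occupies 2 bytes.
Bytes at offsets 8..9: 59 09.
Big-endian stores the most-significant byte at the lowest address.
The bytes are already most-significant first: 0x5909.

0x5909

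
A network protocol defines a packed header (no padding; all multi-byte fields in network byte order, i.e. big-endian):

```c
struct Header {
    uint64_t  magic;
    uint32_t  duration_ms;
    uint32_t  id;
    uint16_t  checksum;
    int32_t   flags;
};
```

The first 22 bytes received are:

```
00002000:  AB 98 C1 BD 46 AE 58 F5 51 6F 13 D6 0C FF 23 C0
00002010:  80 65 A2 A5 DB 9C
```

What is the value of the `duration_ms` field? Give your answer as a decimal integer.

`duration_ms` follows `magic` (8 bytes), so it starts at byte offset 8 and occupies 4 bytes.
Bytes at offsets 8..11: 51 6F 13 D6.
In big-endian order the high byte comes first in memory.
The bytes are already most-significant first: 0x516F13D6.
0x516F13D6 = 1366234070.

1366234070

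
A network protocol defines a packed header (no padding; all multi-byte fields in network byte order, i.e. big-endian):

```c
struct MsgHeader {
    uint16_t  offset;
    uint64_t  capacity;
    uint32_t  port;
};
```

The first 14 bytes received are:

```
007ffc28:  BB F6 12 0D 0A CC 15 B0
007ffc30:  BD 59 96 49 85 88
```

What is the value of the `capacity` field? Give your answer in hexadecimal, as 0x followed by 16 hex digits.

`capacity` follows `offset` (2 bytes), so it starts at byte offset 2 and occupies 8 bytes.
Bytes at offsets 2..9: 12 0D 0A CC 15 B0 BD 59.
In big-endian order the high byte comes first in memory.
The bytes are already most-significant first: 0x120D0ACC15B0BD59.

0x120D0ACC15B0BD59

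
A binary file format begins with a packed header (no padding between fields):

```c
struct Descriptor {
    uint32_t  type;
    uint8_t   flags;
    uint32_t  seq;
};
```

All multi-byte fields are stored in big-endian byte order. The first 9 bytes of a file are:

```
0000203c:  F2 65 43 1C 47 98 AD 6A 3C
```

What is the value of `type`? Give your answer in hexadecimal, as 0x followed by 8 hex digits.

0xF265431C

`type` is the first field, at byte offset 0, occupying 4 bytes.
Bytes at offsets 0..3: F2 65 43 1C.
Big-endian: lowest address holds the most-significant byte.
The bytes are already most-significant first: 0xF265431C.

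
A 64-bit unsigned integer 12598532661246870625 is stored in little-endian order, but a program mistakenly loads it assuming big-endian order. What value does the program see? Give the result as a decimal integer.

7044974093467834030

12598532661246870625 in 64-bit hexadecimal is 0xAED6FAB49CC6C461.
Stored little-endian, the bytes at ascending addresses are 61 C4 C6 9C B4 FA D6 AE.
Read back as big-endian, the last byte is least significant, giving 0x61C4C69CB4FAD6AE.
0x61C4C69CB4FAD6AE = 7044974093467834030.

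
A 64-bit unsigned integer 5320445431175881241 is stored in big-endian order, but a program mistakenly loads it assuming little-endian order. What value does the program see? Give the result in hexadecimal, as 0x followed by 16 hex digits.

5320445431175881241 in 64-bit hexadecimal is 0x49D604EE4416A219.
Stored big-endian, the bytes at ascending addresses are 49 D6 04 EE 44 16 A2 19.
Read back as little-endian, the first byte is least significant, giving 0x19A21644EE04D649.

0x19A21644EE04D649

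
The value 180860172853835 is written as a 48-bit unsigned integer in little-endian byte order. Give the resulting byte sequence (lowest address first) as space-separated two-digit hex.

4B 62 5B CA 7D A4

180860172853835 in hexadecimal, padded to 48 bits, is 0xA47DCA5B624B.
Split into bytes (most-significant first): A4 7D CA 5B 62 4B.
Little-endian: lowest address holds the least-significant byte.
So at ascending addresses the bytes are 4B 62 5B CA 7D A4.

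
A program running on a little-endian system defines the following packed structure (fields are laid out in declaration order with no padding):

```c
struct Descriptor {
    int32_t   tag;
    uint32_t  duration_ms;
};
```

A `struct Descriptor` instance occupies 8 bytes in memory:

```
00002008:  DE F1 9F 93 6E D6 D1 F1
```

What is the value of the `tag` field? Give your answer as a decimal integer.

`tag` is the first field, at byte offset 0, occupying 4 bytes.
Bytes at offsets 0..3: DE F1 9F 93.
Little-endian: lowest address holds the least-significant byte.
Reassemble most-significant byte first: 93 9F F1 DE → 0x939FF1DE.
Top bit is set, so as a signed 32-bit value this is 0x939FF1DE − 2^32 = -1818234402.

-1818234402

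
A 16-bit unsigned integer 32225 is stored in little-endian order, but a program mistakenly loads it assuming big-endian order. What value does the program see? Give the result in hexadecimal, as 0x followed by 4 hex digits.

32225 in 16-bit hexadecimal is 0x7DE1.
Stored little-endian, the bytes at ascending addresses are E1 7D.
Read back as big-endian, the last byte is least significant, giving 0xE17D.

0xE17D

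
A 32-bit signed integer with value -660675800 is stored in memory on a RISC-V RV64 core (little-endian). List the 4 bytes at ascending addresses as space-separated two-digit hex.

Two's complement of -660675800 in 32 bits: 660675800 = 0x27611CD8; invert → 0xD89EE327; add 1 → 0xD89EE328.
Split into bytes (most-significant first): D8 9E E3 28.
In little-endian order the low byte comes first in memory.
So at ascending addresses the bytes are 28 E3 9E D8.

28 E3 9E D8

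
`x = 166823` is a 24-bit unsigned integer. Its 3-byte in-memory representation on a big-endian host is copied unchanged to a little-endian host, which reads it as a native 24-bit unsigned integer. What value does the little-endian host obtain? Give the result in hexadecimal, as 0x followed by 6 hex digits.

0xA78B02

166823 in 24-bit hexadecimal is 0x028BA7.
Stored big-endian, the bytes at ascending addresses are 02 8B A7.
Read back as little-endian, the first byte is least significant, giving 0xA78B02.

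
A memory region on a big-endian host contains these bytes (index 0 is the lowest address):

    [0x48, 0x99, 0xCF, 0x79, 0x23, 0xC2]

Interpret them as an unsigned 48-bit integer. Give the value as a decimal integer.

Big-endian stores the most-significant byte at the lowest address.
The bytes are already most-significant first: 0x4899CF7923C2.
0x4899CF7923C2 = 79825448018882.

79825448018882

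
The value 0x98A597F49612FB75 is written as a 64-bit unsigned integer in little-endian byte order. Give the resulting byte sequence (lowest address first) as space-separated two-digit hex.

Split into bytes (most-significant first): 98 A5 97 F4 96 12 FB 75.
In little-endian order the low byte comes first in memory.
So at ascending addresses the bytes are 75 FB 12 96 F4 97 A5 98.

75 FB 12 96 F4 97 A5 98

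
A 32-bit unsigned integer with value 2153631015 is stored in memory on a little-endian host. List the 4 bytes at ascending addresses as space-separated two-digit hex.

27 CD 5D 80

2153631015 in hexadecimal, padded to 32 bits, is 0x805DCD27.
Split into bytes (most-significant first): 80 5D CD 27.
Little-endian: lowest address holds the least-significant byte.
So at ascending addresses the bytes are 27 CD 5D 80.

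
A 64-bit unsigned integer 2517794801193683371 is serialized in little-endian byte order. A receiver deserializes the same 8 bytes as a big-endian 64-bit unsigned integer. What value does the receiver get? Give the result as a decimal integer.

2517794801193683371 in 64-bit hexadecimal is 0x22F10108267989AB.
Stored little-endian, the bytes at ascending addresses are AB 89 79 26 08 01 F1 22.
Read back as big-endian, the last byte is least significant, giving 0xAB8979260801F122.
0xAB8979260801F122 = 12360543856545100066.

12360543856545100066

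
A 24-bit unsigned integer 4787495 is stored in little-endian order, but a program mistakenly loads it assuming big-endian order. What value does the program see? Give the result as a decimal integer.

2559305

4787495 in 24-bit hexadecimal is 0x490D27.
Stored little-endian, the bytes at ascending addresses are 27 0D 49.
Read back as big-endian, the last byte is least significant, giving 0x270D49.
0x270D49 = 2559305.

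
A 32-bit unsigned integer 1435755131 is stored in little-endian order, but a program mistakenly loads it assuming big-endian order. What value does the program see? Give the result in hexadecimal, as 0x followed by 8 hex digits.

0x7BE29355

1435755131 in 32-bit hexadecimal is 0x5593E27B.
Stored little-endian, the bytes at ascending addresses are 7B E2 93 55.
Read back as big-endian, the last byte is least significant, giving 0x7BE29355.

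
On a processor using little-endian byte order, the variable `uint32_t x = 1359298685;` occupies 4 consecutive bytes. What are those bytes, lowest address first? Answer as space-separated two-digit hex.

1359298685 in hexadecimal, padded to 32 bits, is 0x5105407D.
Split into bytes (most-significant first): 51 05 40 7D.
Little-endian: lowest address holds the least-significant byte.
So at ascending addresses the bytes are 7D 40 05 51.

7D 40 05 51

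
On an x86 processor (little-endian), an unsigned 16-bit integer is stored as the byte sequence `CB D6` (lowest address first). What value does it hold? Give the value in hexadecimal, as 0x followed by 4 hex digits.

Little-endian stores the least-significant byte at the lowest address.
Reassemble most-significant byte first: D6 CB → 0xD6CB.

0xD6CB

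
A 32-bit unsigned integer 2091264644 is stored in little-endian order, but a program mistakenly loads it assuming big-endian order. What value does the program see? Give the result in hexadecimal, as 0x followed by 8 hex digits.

2091264644 in 32-bit hexadecimal is 0x7CA62A84.
Stored little-endian, the bytes at ascending addresses are 84 2A A6 7C.
Read back as big-endian, the last byte is least significant, giving 0x842AA67C.

0x842AA67C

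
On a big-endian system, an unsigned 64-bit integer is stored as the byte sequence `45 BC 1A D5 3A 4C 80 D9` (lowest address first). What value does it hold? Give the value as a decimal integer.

5024920787347079385

Big-endian stores the most-significant byte at the lowest address.
The bytes are already most-significant first: 0x45BC1AD53A4C80D9.
0x45BC1AD53A4C80D9 = 5024920787347079385.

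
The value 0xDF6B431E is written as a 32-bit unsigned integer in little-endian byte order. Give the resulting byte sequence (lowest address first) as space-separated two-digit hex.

Split into bytes (most-significant first): DF 6B 43 1E.
Little-endian stores the least-significant byte at the lowest address.
So at ascending addresses the bytes are 1E 43 6B DF.

1E 43 6B DF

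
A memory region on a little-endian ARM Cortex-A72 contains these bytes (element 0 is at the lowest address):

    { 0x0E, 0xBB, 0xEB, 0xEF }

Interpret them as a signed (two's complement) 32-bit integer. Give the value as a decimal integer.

-269763826

Little-endian: lowest address holds the least-significant byte.
Reassemble most-significant byte first: EF EB BB 0E → 0xEFEBBB0E.
Top bit is set, so as a signed 32-bit value this is 0xEFEBBB0E − 2^32 = -269763826.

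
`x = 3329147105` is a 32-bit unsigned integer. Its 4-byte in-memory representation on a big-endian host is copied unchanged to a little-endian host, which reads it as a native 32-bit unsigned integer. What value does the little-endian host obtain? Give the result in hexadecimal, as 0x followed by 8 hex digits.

0xE1C06EC6

3329147105 in 32-bit hexadecimal is 0xC66EC0E1.
Stored big-endian, the bytes at ascending addresses are C6 6E C0 E1.
Read back as little-endian, the first byte is least significant, giving 0xE1C06EC6.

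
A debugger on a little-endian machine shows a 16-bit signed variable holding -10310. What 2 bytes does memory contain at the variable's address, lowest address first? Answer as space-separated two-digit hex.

BA D7

Two's complement of -10310 in 16 bits: 10310 = 0x2846; invert → 0xD7B9; add 1 → 0xD7BA.
Split into bytes (most-significant first): D7 BA.
In little-endian order the low byte comes first in memory.
So at ascending addresses the bytes are BA D7.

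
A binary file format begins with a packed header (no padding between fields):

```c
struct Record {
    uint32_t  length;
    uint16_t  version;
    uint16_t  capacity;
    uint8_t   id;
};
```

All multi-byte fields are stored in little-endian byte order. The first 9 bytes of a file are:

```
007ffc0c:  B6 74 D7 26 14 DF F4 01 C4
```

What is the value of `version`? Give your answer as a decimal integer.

57108

`version` follows `length` (4 bytes), so it starts at byte offset 4 and occupies 2 bytes.
Bytes at offsets 4..5: 14 DF.
In little-endian order the low byte comes first in memory.
Reassemble most-significant byte first: DF 14 → 0xDF14.
0xDF14 = 57108.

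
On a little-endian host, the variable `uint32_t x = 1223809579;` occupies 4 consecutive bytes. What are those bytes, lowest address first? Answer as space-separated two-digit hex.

1223809579 in hexadecimal, padded to 32 bits, is 0x48F1DA2B.
Split into bytes (most-significant first): 48 F1 DA 2B.
Little-endian: lowest address holds the least-significant byte.
So at ascending addresses the bytes are 2B DA F1 48.

2B DA F1 48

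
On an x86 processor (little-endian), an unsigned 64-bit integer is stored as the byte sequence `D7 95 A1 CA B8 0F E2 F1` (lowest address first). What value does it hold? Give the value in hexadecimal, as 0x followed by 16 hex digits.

In little-endian order the low byte comes first in memory.
Reassemble most-significant byte first: F1 E2 0F B8 CA A1 95 D7 → 0xF1E20FB8CAA195D7.

0xF1E20FB8CAA195D7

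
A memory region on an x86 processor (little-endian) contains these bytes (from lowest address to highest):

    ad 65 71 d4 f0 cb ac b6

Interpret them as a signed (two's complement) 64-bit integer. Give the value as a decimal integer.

-5283624027595643475

Little-endian: lowest address holds the least-significant byte.
Reassemble most-significant byte first: B6 AC CB F0 D4 71 65 AD → 0xB6ACCBF0D47165AD.
Top bit is set, so as a signed 64-bit value this is 0xB6ACCBF0D47165AD − 2^64 = -5283624027595643475.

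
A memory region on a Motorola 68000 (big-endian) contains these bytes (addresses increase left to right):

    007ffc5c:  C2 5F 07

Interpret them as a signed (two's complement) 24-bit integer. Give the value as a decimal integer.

-4038905

Big-endian stores the most-significant byte at the lowest address.
The bytes are already most-significant first: 0xC25F07.
Top bit is set, so as a signed 24-bit value this is 0xC25F07 − 2^24 = -4038905.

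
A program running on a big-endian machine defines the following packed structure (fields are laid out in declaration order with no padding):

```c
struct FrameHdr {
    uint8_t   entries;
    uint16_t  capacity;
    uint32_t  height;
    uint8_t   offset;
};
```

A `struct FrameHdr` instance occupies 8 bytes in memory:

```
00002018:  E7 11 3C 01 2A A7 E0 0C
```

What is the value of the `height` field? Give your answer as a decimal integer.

`height` follows `entries` (1 B), `capacity` (2 B), so it starts at offset 1 + 2 = 3 and occupies 4 bytes.
Bytes at offsets 3..6: 01 2A A7 E0.
Big-endian: lowest address holds the most-significant byte.
The bytes are already most-significant first: 0x012AA7E0.
0x012AA7E0 = 19572704.

19572704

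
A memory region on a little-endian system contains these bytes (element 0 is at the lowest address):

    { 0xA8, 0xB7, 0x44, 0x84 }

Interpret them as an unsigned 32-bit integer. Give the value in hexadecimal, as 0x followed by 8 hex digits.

0x8444B7A8

Little-endian stores the least-significant byte at the lowest address.
Reassemble most-significant byte first: 84 44 B7 A8 → 0x8444B7A8.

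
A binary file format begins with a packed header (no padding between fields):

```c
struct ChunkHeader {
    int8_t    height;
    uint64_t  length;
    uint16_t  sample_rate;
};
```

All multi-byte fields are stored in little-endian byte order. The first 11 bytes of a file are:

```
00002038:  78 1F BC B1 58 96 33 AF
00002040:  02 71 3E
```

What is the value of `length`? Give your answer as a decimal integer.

`length` follows `height` (1 byte), so it starts at byte offset 1 and occupies 8 bytes.
Bytes at offsets 1..8: 1F BC B1 58 96 33 AF 02.
In little-endian order the low byte comes first in memory.
Reassemble most-significant byte first: 02 AF 33 96 58 B1 BC 1F → 0x02AF339658B1BC1F.
0x02AF339658B1BC1F = 193430029826374687.

193430029826374687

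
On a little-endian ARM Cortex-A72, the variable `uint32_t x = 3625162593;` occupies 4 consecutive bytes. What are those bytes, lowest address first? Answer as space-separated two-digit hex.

61 97 13 D8

3625162593 in hexadecimal, padded to 32 bits, is 0xD8139761.
Split into bytes (most-significant first): D8 13 97 61.
Little-endian: lowest address holds the least-significant byte.
So at ascending addresses the bytes are 61 97 13 D8.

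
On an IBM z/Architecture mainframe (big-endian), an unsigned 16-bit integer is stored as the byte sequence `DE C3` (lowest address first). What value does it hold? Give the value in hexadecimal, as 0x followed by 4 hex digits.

0xDEC3

In big-endian order the high byte comes first in memory.
The bytes are already most-significant first: 0xDEC3.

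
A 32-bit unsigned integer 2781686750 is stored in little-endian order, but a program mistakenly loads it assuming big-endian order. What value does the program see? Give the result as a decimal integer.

3727412645

2781686750 in 32-bit hexadecimal is 0xA5CD2BDE.
Stored little-endian, the bytes at ascending addresses are DE 2B CD A5.
Read back as big-endian, the last byte is least significant, giving 0xDE2BCDA5.
0xDE2BCDA5 = 3727412645.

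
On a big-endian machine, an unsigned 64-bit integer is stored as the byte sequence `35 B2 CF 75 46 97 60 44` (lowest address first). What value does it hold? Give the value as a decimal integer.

Big-endian stores the most-significant byte at the lowest address.
The bytes are already most-significant first: 0x35B2CF7546976044.
0x35B2CF7546976044 = 3869383132467126340.

3869383132467126340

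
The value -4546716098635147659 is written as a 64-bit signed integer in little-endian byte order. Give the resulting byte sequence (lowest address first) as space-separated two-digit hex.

75 56 4D 3E CC D1 E6 C0

Two's complement of -4546716098635147659 in 64 bits: 4546716098635147659 = 0x3F192E33C1B2A98B; invert → 0xC0E6D1CC3E4D5674; add 1 → 0xC0E6D1CC3E4D5675.
Split into bytes (most-significant first): C0 E6 D1 CC 3E 4D 56 75.
Little-endian stores the least-significant byte at the lowest address.
So at ascending addresses the bytes are 75 56 4D 3E CC D1 E6 C0.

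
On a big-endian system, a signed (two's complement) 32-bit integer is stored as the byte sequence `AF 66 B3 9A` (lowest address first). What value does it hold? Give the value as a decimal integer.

Big-endian: lowest address holds the most-significant byte.
The bytes are already most-significant first: 0xAF66B39A.
Top bit is set, so as a signed 32-bit value this is 0xAF66B39A − 2^32 = -1352223846.

-1352223846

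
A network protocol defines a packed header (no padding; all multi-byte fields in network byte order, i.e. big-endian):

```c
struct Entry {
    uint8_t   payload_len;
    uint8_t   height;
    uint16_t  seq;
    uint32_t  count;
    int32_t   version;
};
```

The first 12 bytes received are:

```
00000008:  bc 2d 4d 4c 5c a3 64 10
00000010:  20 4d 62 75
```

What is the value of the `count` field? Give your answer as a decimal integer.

`count` follows `payload_len` (1 B), `height` (1 B), `seq` (2 B), so it starts at offset 1 + 1 + 2 = 4 and occupies 4 bytes.
Bytes at offsets 4..7: 5C A3 64 10.
Big-endian: lowest address holds the most-significant byte.
The bytes are already most-significant first: 0x5CA36410.
0x5CA36410 = 1554211856.

1554211856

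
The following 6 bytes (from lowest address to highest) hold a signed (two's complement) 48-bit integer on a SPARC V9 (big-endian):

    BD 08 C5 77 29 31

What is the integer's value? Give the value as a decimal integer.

Big-endian: lowest address holds the most-significant byte.
The bytes are already most-significant first: 0xBD08C5772931.
Top bit is set, so as a signed 48-bit value this is 0xBD08C5772931 − 2^48 = -73629606401743.

-73629606401743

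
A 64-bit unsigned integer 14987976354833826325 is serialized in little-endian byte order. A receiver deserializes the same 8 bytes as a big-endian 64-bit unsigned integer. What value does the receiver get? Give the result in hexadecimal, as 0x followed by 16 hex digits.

14987976354833826325 in 64-bit hexadecimal is 0xCFFFFD15C3D30215.
Stored little-endian, the bytes at ascending addresses are 15 02 D3 C3 15 FD FF CF.
Read back as big-endian, the last byte is least significant, giving 0x1502D3C315FDFFCF.

0x1502D3C315FDFFCF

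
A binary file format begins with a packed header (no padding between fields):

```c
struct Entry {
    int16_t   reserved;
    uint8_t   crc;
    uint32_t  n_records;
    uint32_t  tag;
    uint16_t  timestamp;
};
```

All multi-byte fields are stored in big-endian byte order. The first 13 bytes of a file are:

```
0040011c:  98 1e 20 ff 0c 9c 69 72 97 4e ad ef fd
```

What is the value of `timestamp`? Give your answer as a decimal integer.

`timestamp` follows `reserved` (2 B), `crc` (1 B), `n_records` (4 B), `tag` (4 B), so it starts at offset 2 + 1 + 4 + 4 = 11 and occupies 2 bytes.
Bytes at offsets 11..12: EF FD.
Big-endian: lowest address holds the most-significant byte.
The bytes are already most-significant first: 0xEFFD.
0xEFFD = 61437.

61437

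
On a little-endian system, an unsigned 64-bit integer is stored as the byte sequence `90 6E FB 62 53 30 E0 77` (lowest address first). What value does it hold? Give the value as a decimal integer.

8637957219997675152

Little-endian stores the least-significant byte at the lowest address.
Reassemble most-significant byte first: 77 E0 30 53 62 FB 6E 90 → 0x77E0305362FB6E90.
0x77E0305362FB6E90 = 8637957219997675152.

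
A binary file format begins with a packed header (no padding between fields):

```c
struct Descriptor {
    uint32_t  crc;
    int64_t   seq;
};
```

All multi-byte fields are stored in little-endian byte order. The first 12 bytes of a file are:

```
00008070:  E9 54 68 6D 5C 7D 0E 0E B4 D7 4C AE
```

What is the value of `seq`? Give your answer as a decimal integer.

-5887093444550165156

`seq` follows `crc` (4 bytes), so it starts at byte offset 4 and occupies 8 bytes.
Bytes at offsets 4..11: 5C 7D 0E 0E B4 D7 4C AE.
In little-endian order the low byte comes first in memory.
Reassemble most-significant byte first: AE 4C D7 B4 0E 0E 7D 5C → 0xAE4CD7B40E0E7D5C.
Top bit is set, so as a signed 64-bit value this is 0xAE4CD7B40E0E7D5C − 2^64 = -5887093444550165156.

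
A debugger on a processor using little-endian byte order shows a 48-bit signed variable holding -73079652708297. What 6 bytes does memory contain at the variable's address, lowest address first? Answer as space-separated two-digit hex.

Two's complement of -73079652708297 in 48 bits: 73079652708297 = 0x42772EBD6FC9; invert → 0xBD88D1429036; add 1 → 0xBD88D1429037.
Split into bytes (most-significant first): BD 88 D1 42 90 37.
Little-endian: lowest address holds the least-significant byte.
So at ascending addresses the bytes are 37 90 42 D1 88 BD.

37 90 42 D1 88 BD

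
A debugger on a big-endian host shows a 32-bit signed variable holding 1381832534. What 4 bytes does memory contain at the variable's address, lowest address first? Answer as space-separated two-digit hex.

1381832534 in hexadecimal, padded to 32 bits, is 0x525D1756.
Split into bytes (most-significant first): 52 5D 17 56.
Big-endian stores the most-significant byte at the lowest address.
So the memory order matches the most-significant-first order: 52 5D 17 56.

52 5D 17 56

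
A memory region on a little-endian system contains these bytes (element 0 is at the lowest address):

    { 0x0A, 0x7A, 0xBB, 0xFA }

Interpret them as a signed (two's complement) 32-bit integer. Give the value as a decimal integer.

-88376822

Little-endian: lowest address holds the least-significant byte.
Reassemble most-significant byte first: FA BB 7A 0A → 0xFABB7A0A.
Top bit is set, so as a signed 32-bit value this is 0xFABB7A0A − 2^32 = -88376822.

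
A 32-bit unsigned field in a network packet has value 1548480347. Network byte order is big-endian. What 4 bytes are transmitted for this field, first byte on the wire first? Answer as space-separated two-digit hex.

5C 4B EF 5B

1548480347 in hexadecimal, padded to 32 bits, is 0x5C4BEF5B.
Split into bytes (most-significant first): 5C 4B EF 5B.
In big-endian order the high byte comes first in memory.
So the memory order matches the most-significant-first order: 5C 4B EF 5B.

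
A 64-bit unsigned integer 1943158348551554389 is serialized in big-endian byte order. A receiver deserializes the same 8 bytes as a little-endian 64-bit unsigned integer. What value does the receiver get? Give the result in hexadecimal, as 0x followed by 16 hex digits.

0x5505C003397CF71A

1943158348551554389 in 64-bit hexadecimal is 0x1AF77C3903C00555.
Stored big-endian, the bytes at ascending addresses are 1A F7 7C 39 03 C0 05 55.
Read back as little-endian, the first byte is least significant, giving 0x5505C003397CF71A.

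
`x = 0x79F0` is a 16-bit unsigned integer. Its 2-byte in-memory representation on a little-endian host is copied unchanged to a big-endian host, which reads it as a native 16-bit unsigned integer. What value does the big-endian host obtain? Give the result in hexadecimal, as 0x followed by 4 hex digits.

Stored little-endian, the bytes at ascending addresses are F0 79.
Read back as big-endian, the last byte is least significant, giving 0xF079.

0xF079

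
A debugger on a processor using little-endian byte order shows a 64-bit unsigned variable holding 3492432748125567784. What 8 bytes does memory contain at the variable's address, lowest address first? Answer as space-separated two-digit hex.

28 3B F7 A9 14 9D 77 30

3492432748125567784 in hexadecimal, padded to 64 bits, is 0x30779D14A9F73B28.
Split into bytes (most-significant first): 30 77 9D 14 A9 F7 3B 28.
Little-endian stores the least-significant byte at the lowest address.
So at ascending addresses the bytes are 28 3B F7 A9 14 9D 77 30.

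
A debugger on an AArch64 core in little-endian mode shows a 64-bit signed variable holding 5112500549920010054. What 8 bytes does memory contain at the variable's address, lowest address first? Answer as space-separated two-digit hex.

46 AF F8 B7 29 40 F3 46

5112500549920010054 in hexadecimal, padded to 64 bits, is 0x46F34029B7F8AF46.
Split into bytes (most-significant first): 46 F3 40 29 B7 F8 AF 46.
Little-endian stores the least-significant byte at the lowest address.
So at ascending addresses the bytes are 46 AF F8 B7 29 40 F3 46.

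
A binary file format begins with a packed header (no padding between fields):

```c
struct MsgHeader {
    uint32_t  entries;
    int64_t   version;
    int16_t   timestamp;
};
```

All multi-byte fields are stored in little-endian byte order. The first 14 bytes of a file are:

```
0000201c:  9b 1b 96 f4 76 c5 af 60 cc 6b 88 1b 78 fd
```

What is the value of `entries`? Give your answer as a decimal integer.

4103478171

`entries` is the first field, at byte offset 0, occupying 4 bytes.
Bytes at offsets 0..3: 9B 1B 96 F4.
Little-endian: lowest address holds the least-significant byte.
Reassemble most-significant byte first: F4 96 1B 9B → 0xF4961B9B.
0xF4961B9B = 4103478171.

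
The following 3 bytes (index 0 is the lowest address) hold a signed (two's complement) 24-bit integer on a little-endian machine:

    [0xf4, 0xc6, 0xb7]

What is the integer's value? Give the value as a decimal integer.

-4733196

Little-endian: lowest address holds the least-significant byte.
Reassemble most-significant byte first: B7 C6 F4 → 0xB7C6F4.
Top bit is set, so as a signed 24-bit value this is 0xB7C6F4 − 2^24 = -4733196.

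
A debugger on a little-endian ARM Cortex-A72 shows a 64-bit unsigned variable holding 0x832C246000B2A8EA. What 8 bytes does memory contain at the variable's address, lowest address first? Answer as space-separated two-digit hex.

EA A8 B2 00 60 24 2C 83

Split into bytes (most-significant first): 83 2C 24 60 00 B2 A8 EA.
Little-endian: lowest address holds the least-significant byte.
So at ascending addresses the bytes are EA A8 B2 00 60 24 2C 83.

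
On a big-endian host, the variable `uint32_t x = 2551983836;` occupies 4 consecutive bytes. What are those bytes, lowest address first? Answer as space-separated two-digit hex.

98 1C 2E DC

2551983836 in hexadecimal, padded to 32 bits, is 0x981C2EDC.
Split into bytes (most-significant first): 98 1C 2E DC.
Big-endian stores the most-significant byte at the lowest address.
So the memory order matches the most-significant-first order: 98 1C 2E DC.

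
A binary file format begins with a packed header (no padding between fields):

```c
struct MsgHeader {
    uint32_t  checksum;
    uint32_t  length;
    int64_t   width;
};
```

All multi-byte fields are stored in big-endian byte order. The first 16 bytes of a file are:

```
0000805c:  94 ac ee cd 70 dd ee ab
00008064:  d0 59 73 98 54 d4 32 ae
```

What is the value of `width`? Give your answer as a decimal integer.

`width` follows `checksum` (4 B), `length` (4 B), so it starts at offset 4 + 4 = 8 and occupies 8 bytes.
Bytes at offsets 8..15: D0 59 73 98 54 D4 32 AE.
Big-endian stores the most-significant byte at the lowest address.
The bytes are already most-significant first: 0xD059739854D432AE.
Top bit is set, so as a signed 64-bit value this is 0xD059739854D432AE − 2^64 = -3433586142797876562.

-3433586142797876562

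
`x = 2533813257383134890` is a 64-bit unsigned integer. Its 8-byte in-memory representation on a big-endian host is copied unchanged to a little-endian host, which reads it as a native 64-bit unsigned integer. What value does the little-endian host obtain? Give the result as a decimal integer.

12269634550256707875

2533813257383134890 in 64-bit hexadecimal is 0x2329E9BB9D7F46AA.
Stored big-endian, the bytes at ascending addresses are 23 29 E9 BB 9D 7F 46 AA.
Read back as little-endian, the first byte is least significant, giving 0xAA467F9DBBE92923.
0xAA467F9DBBE92923 = 12269634550256707875.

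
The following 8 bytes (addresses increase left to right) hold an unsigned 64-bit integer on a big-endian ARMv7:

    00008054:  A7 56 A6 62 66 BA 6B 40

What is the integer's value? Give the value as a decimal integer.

Big-endian: lowest address holds the most-significant byte.
The bytes are already most-significant first: 0xA756A66266BA6B40.
0xA756A66266BA6B40 = 12058007993891580736.

12058007993891580736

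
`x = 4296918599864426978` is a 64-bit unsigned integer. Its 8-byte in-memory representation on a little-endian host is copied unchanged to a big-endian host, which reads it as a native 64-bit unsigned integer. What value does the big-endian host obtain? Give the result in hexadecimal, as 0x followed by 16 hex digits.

4296918599864426978 in 64-bit hexadecimal is 0x3BA1B8B355B021E2.
Stored little-endian, the bytes at ascending addresses are E2 21 B0 55 B3 B8 A1 3B.
Read back as big-endian, the last byte is least significant, giving 0xE221B055B3B8A13B.

0xE221B055B3B8A13B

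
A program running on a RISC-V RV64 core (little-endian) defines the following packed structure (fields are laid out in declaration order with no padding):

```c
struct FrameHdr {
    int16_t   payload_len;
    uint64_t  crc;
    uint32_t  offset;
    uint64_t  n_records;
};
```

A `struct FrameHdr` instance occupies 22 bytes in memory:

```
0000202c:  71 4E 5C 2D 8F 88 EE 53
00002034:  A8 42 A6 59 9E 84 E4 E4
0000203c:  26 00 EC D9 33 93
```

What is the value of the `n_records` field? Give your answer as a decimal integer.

10607061155025708260

`n_records` follows `payload_len` (2 B), `crc` (8 B), `offset` (4 B), so it starts at offset 2 + 8 + 4 = 14 and occupies 8 bytes.
Bytes at offsets 14..21: E4 E4 26 00 EC D9 33 93.
Little-endian: lowest address holds the least-significant byte.
Reassemble most-significant byte first: 93 33 D9 EC 00 26 E4 E4 → 0x9333D9EC0026E4E4.
0x9333D9EC0026E4E4 = 10607061155025708260.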